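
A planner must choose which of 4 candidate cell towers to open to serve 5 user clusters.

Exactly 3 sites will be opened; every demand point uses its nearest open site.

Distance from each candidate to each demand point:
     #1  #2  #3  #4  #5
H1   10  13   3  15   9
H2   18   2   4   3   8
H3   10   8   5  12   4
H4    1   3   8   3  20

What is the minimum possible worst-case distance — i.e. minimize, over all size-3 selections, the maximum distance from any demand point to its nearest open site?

4

Open {H1, H3, H4}.
  Farthest demand point is #5 at distance 4 (to H3); all others are ≤ 4.
With {H2, H3, H4} the worst case is 4.
With {H1, H2, H4} the worst case is 8.
No size-3 selection achieves below 4.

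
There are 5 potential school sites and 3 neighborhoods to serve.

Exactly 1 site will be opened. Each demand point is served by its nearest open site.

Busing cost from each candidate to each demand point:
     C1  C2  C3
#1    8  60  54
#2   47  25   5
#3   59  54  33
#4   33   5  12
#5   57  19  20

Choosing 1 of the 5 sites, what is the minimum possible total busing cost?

50

Open {#4}.
  C1→#4 33, C2→#4 5, C3→#4 12  ⇒ total 50.
Compare {#2}: total 77.
Compare {#5}: total 96.
No size-1 selection does better; minimum is 50.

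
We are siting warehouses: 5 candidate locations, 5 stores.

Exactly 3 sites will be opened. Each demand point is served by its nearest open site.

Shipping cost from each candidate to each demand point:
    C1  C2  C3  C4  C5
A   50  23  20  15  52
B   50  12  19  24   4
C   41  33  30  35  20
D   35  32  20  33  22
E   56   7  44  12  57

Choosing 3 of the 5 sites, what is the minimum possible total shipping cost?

Open {B, D, E}.
  C1→D 35, C2→E 7, C3→B 19, C4→E 12, C5→B 4  ⇒ total 77.
Compare {B, C, E}: total 83.
Compare {A, B, D}: total 85.
No size-3 selection does better; minimum is 77.

77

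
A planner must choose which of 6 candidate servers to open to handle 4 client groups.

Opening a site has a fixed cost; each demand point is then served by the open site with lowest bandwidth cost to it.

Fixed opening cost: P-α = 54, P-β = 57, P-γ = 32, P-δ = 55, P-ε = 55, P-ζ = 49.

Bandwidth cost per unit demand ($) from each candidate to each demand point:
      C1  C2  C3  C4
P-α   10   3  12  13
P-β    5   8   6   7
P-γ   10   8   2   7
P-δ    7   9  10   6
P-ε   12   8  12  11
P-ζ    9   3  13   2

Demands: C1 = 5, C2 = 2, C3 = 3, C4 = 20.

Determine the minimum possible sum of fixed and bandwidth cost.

178

Open {P-γ, P-ζ}: assign each demand point to its cheapest open site.
  C1→P-ζ 5×9=45, C2→P-ζ 2×3=6, C3→P-γ 3×2=6, C4→P-ζ 20×2=40
  bandwidth cost 97, fixed 81 → total 178.
Compare {P-ζ}: bandwidth cost 130 + fixed 49 = 179.
Compare {P-β, P-ζ}: bandwidth cost 89 + fixed 106 = 195.
Compare {P-δ, P-ζ}: bandwidth cost 111 + fixed 104 = 215.
All other subsets cost ≥ 179. Minimum total cost: 178.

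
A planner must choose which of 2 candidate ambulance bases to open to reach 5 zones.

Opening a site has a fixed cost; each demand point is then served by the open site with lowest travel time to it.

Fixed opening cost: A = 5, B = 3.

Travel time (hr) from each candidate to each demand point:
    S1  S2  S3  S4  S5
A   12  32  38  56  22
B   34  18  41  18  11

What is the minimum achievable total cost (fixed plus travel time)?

105

Open {A, B}: assign each demand point to its cheapest open site.
  S1→A 12, S2→B 18, S3→A 38, S4→B 18, S5→B 11
  travel time 97, fixed 8 → total 105.
Compare {B}: travel time 122 + fixed 3 = 125.
Compare {A}: travel time 160 + fixed 5 = 165.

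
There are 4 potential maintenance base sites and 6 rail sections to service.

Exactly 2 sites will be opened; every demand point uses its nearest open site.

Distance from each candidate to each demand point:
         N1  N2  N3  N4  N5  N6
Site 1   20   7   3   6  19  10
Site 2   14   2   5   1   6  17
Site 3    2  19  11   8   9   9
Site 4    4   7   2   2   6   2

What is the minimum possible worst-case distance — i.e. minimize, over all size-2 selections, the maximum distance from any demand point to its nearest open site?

Open {Site 2, Site 4}.
  Farthest demand point is N5 at distance 6 (to Site 2); all others are ≤ 6.
With {Site 1, Site 4} the worst case is 7.
With {Site 3, Site 4} the worst case is 7.
No size-2 selection achieves below 6.

6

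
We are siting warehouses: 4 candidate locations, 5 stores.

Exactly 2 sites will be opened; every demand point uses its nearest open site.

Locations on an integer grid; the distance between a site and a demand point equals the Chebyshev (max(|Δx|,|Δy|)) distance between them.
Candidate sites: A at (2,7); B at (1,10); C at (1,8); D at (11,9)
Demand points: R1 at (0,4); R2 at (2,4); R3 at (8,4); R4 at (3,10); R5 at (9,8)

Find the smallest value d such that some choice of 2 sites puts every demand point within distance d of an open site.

5

Open {A, D}.
  Farthest demand point is R3 at distance 5 (to D); all others are ≤ 5.
With {C, D} the worst case is 5.
With {B, D} the worst case is 6.
No size-2 selection achieves below 5.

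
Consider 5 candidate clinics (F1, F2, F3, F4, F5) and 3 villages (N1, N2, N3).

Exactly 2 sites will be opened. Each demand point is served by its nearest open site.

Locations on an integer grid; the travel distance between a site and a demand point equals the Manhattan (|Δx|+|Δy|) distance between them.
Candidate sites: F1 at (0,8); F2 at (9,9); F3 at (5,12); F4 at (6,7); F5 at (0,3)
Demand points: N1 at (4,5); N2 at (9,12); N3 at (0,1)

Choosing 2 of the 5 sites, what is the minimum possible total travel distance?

11

Open {F2, F5}.
  N1→F5 6, N2→F2 3, N3→F5 2  ⇒ total 11.
Compare {F3, F5}: total 12.
Compare {F4, F5}: total 14.
No size-2 selection does better; minimum is 11.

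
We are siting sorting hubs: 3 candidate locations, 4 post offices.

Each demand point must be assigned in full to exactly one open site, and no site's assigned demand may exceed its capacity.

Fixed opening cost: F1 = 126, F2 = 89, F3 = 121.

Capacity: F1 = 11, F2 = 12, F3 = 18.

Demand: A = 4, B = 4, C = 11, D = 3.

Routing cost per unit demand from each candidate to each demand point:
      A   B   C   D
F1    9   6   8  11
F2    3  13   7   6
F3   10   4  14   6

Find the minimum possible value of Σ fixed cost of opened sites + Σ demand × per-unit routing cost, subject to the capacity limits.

Open {F2, F3}; cheapest assignment that respects the capacities:
  F2 (cap 12, load 11): C — cost 11×7 = 77
  F3 (cap 18, load 11): A, B, D — cost 4×10 + 4×4 + 3×6 = 74
  Shipping 151, fixed 210 → total 361.
  Any other capacity-feasible assignment to {F2, F3} ships for at least 151.
Compare {F1, F2}: its best feasible assignment gives total 385.
Compare {F1, F3}: its best feasible assignment gives total 409.
Every other set of open sites that can feasibly serve all demand totals ≥ 385 even under its best assignment. Minimum: 361.

361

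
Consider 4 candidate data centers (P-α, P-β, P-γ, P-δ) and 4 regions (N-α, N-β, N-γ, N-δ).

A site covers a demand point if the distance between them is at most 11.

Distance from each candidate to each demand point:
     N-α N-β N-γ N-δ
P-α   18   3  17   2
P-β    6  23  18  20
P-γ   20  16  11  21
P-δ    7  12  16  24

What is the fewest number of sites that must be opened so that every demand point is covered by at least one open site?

3

Coverage sets (demand points within 11 of each site):
  P-α: {N-β, N-δ}
  P-β: {N-α}
  P-γ: {N-γ}
  P-δ: {N-α}
No 2 sites suffice: every size-2 union leaves at least one demand point uncovered.
But {P-α, P-β, P-γ} covers everything, so the minimum is 3.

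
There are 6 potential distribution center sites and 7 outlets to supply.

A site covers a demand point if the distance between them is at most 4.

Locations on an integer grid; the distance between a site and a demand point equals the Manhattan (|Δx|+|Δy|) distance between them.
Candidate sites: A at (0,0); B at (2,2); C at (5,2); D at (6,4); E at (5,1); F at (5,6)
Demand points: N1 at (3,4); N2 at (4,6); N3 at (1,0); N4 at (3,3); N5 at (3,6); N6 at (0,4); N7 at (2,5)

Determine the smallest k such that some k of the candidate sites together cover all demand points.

Coverage sets (demand points within 4 of each site):
  A: {N3, N6}
  B: {N1, N3, N4, N6, N7}
  C: {N1, N4}
  D: {N1, N2, N4}
  E: {N4}
  F: {N1, N2, N5, N7}
No single site covers all 7 demand points.
But {B, F} covers everything, so the minimum is 2.

2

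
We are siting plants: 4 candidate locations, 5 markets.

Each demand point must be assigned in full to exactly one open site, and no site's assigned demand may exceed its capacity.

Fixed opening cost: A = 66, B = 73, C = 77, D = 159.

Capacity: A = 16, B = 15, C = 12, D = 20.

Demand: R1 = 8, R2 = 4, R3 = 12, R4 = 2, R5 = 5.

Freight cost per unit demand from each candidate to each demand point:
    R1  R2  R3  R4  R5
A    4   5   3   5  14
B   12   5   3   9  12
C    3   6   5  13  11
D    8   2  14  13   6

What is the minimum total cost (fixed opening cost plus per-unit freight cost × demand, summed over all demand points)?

366

Open {A, B, C}; cheapest assignment that respects the capacities:
  A (cap 16, load 14): R3, R4 — cost 12×3 + 2×5 = 46
  B (cap 15, load 9): R2, R5 — cost 4×5 + 5×12 = 80
  C (cap 12, load 8): R1 — cost 8×3 = 24
  Shipping 150, fixed 216 → total 366.
  Any other capacity-feasible assignment to {A, B, C} ships for at least 150.
Compare {A, B}: its best feasible assignment gives total 369.
Compare {A, D}: its best feasible assignment gives total 373.
Every other set of open sites that can feasibly serve all demand totals ≥ 369 even under its best assignment. Minimum: 366.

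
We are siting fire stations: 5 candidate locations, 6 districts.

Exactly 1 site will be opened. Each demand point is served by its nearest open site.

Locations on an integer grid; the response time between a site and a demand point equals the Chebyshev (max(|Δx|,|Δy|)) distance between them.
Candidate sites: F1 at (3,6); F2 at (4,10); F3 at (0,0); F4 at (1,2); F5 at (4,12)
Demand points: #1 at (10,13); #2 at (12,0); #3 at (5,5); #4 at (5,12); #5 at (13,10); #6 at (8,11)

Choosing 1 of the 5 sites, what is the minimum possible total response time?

36

Open {F2}.
  #1→F2 6, #2→F2 10, #3→F2 5, #4→F2 2, #5→F2 9, #6→F2 4  ⇒ total 36.
Compare {F1}: total 39.
Compare {F5}: total 39.
No size-1 selection does better; minimum is 36.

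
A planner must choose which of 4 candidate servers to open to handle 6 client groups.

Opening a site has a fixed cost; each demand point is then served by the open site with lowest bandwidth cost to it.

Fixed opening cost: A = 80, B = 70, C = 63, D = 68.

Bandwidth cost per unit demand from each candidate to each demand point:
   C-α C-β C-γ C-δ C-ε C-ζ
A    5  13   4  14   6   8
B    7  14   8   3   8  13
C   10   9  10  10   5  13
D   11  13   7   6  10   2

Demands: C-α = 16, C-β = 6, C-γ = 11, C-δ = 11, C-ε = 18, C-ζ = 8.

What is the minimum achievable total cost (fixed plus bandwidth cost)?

540

Open {A, D}: assign each demand point to its cheapest open site.
  C-α→A 16×5=80, C-β→A 6×13=78, C-γ→A 11×4=44, C-δ→D 11×6=66, C-ε→A 18×6=108, C-ζ→D 8×2=16
  bandwidth cost 392, fixed 148 → total 540.
Compare {A, B}: bandwidth cost 407 + fixed 150 = 557.
Compare {A, C, D}: bandwidth cost 350 + fixed 211 = 561.
Compare {A, B, D}: bandwidth cost 359 + fixed 218 = 577.
All other subsets cost ≥ 557. Minimum total cost: 540.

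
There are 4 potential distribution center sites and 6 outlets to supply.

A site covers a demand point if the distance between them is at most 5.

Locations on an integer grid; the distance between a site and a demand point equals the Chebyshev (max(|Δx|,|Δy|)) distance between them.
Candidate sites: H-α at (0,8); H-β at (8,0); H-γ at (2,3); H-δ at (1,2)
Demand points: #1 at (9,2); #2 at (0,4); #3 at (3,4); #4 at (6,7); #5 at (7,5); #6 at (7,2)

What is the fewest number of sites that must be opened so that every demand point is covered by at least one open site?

Coverage sets (demand points within 5 of each site):
  H-α: {#2, #3}
  H-β: {#1, #3, #5, #6}
  H-γ: {#2, #3, #4, #5, #6}
  H-δ: {#2, #3, #4}
No single site covers all 6 demand points.
But {H-β, H-γ} covers everything, so the minimum is 2.

2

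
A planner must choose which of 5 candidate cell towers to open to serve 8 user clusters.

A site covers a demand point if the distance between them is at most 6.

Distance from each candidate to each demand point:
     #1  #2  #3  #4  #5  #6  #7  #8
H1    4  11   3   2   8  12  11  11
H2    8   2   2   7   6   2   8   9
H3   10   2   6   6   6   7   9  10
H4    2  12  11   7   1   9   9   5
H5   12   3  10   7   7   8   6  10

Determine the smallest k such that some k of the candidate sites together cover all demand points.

Coverage sets (demand points within 6 of each site):
  H1: {#1, #3, #4}
  H2: {#2, #3, #5, #6}
  H3: {#2, #3, #4, #5}
  H4: {#1, #5, #8}
  H5: {#2, #7}
No 3 sites suffice: every size-3 union leaves at least one demand point uncovered.
But {H1, H2, H4, H5} covers everything, so the minimum is 4.

4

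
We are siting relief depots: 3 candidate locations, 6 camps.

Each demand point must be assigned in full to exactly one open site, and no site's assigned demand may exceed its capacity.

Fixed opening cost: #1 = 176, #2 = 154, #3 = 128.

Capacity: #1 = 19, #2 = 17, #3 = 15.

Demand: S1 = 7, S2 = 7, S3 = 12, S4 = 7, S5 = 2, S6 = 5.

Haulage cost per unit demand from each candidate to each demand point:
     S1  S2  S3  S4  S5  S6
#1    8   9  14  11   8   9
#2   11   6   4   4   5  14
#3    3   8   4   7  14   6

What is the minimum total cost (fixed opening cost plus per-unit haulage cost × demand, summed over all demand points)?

687

Open {#1, #2, #3}; cheapest assignment that respects the capacities:
  #1 (cap 19, load 12): S1, S6 — cost 7×8 + 5×9 = 101
  #2 (cap 17, load 16): S2, S4, S5 — cost 7×6 + 7×4 + 2×5 = 80
  #3 (cap 15, load 12): S3 — cost 12×4 = 48
  Shipping 229, fixed 458 → total 687.
  Any other capacity-feasible assignment to {#1, #2, #3} ships for at least 229.
Total demand is 40 and no other set of sites has combined capacity ≥ 40, so {#1, #2, #3} is the only feasible choice of open sites. Minimum: 687.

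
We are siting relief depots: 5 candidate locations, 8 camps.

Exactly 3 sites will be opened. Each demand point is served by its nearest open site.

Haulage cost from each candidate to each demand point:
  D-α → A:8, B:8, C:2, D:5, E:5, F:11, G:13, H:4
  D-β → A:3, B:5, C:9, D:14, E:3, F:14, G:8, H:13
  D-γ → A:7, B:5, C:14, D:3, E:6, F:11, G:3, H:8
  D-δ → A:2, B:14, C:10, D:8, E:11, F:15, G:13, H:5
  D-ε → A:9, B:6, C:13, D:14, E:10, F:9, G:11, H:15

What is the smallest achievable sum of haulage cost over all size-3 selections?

Open {D-α, D-β, D-γ}.
  A→D-β 3, B→D-β 5, C→D-α 2, D→D-γ 3, E→D-β 3, F→D-α 11, G→D-γ 3, H→D-α 4  ⇒ total 34.
Compare {D-α, D-γ, D-δ}: total 35.
Compare {D-α, D-γ, D-ε}: total 38.
No size-3 selection does better; minimum is 34.

34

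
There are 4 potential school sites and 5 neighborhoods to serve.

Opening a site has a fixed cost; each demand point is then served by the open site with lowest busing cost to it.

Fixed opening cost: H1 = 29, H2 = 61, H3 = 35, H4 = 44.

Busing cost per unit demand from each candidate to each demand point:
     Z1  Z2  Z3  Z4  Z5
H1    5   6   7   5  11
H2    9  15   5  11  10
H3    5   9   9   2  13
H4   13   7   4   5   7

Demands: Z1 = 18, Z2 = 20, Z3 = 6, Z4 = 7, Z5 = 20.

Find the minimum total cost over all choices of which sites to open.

482

Open {H1, H4}: assign each demand point to its cheapest open site.
  Z1→H1 18×5=90, Z2→H1 20×6=120, Z3→H4 6×4=24, Z4→H1 7×5=35, Z5→H4 20×7=140
  busing cost 409, fixed 73 → total 482.
Compare {H3, H4}: busing cost 408 + fixed 79 = 487.
Compare {H1, H3, H4}: busing cost 388 + fixed 108 = 496.
Compare {H1}: busing cost 507 + fixed 29 = 536.
All other subsets cost ≥ 487. Minimum total cost: 482.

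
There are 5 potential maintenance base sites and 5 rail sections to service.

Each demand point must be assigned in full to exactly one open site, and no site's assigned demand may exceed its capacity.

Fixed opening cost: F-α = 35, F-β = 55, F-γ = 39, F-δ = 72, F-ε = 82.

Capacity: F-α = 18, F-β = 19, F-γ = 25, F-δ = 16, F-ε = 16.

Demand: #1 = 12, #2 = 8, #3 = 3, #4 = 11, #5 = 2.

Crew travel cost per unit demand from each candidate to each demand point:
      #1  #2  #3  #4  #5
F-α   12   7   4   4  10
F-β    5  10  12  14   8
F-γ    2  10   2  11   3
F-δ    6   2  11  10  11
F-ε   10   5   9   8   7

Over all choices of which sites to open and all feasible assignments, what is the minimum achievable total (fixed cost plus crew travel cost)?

234

Open {F-α, F-γ}; cheapest assignment that respects the capacities:
  F-α (cap 18, load 11): #4 — cost 11×4 = 44
  F-γ (cap 25, load 25): #1, #2, #3, #5 — cost 12×2 + 8×10 + 3×2 + 2×3 = 116
  Shipping 160, fixed 74 → total 234.
  Any other capacity-feasible assignment to {F-α, F-γ} ships for at least 160.
Compare {F-α, F-γ, F-δ}: its best feasible assignment gives total 242.
Compare {F-α, F-γ, F-ε}: its best feasible assignment gives total 276.
Every other set of open sites that can feasibly serve all demand totals ≥ 242 even under its best assignment. Minimum: 234.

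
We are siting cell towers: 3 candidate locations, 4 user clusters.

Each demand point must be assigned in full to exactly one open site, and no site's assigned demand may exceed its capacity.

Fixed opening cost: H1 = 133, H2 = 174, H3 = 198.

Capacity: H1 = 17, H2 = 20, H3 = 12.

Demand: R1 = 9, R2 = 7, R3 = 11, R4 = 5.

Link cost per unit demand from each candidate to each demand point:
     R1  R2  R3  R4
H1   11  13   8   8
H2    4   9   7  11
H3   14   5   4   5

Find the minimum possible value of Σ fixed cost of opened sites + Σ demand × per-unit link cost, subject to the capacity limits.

534

Open {H1, H2}; cheapest assignment that respects the capacities:
  H1 (cap 17, load 16): R3, R4 — cost 11×8 + 5×8 = 128
  H2 (cap 20, load 16): R1, R2 — cost 9×4 + 7×9 = 99
  Shipping 227, fixed 307 → total 534.
  Any other capacity-feasible assignment to {H1, H2} ships for at least 227.
Compare {H2, H3}: its best feasible assignment gives total 545.
Compare {H1, H2, H3}: its best feasible assignment gives total 678.
Every other set of open sites that can feasibly serve all demand totals ≥ 545 even under its best assignment. Minimum: 534.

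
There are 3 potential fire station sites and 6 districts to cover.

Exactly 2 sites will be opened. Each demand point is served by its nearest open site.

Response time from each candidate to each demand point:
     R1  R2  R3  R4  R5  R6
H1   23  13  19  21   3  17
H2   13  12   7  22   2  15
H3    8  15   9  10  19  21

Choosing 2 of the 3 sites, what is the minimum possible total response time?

54

Open {H2, H3}.
  R1→H3 8, R2→H2 12, R3→H2 7, R4→H3 10, R5→H2 2, R6→H2 15  ⇒ total 54.
Compare {H1, H3}: total 60.
Compare {H1, H2}: total 70.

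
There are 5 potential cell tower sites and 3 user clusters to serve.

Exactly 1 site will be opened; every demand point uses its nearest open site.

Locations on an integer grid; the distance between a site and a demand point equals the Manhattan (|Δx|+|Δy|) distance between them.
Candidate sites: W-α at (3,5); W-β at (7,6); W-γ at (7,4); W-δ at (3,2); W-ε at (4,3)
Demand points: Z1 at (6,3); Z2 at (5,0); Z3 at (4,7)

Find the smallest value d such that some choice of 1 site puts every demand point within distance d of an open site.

Open {W-ε}.
  Farthest demand point is Z2 at distance 4 (to W-ε); all others are ≤ 4.
With {W-γ} the worst case is 6.
With {W-δ} the worst case is 6.
No size-1 selection achieves below 4.

4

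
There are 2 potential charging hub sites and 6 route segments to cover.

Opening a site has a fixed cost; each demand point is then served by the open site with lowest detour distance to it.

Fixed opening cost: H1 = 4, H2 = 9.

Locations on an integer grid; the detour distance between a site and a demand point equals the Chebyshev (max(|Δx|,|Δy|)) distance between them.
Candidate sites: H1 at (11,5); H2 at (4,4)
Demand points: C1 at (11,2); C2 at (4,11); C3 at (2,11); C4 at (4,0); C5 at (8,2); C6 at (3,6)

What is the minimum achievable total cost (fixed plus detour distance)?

39

Open {H1, H2}: assign each demand point to its cheapest open site.
  C1→H1 3, C2→H1 7, C3→H2 7, C4→H2 4, C5→H1 3, C6→H2 2
  detour distance 26, fixed 13 → total 39.
Compare {H2}: detour distance 31 + fixed 9 = 40.
Compare {H1}: detour distance 37 + fixed 4 = 41.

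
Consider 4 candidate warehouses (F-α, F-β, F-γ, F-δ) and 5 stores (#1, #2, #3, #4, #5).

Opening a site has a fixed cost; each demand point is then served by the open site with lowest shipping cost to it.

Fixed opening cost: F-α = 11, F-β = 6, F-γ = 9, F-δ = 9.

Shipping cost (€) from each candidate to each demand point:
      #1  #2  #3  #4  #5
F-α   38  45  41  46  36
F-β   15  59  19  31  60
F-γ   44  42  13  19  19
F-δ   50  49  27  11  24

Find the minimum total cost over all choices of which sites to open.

Open {F-β, F-γ}: assign each demand point to its cheapest open site.
  #1→F-β 15, #2→F-γ 42, #3→F-γ 13, #4→F-γ 19, #5→F-γ 19
  shipping cost 108, fixed 15 → total 123.
Compare {F-β, F-γ, F-δ}: shipping cost 100 + fixed 24 = 124.
Compare {F-β, F-δ}: shipping cost 118 + fixed 15 = 133.
Compare {F-α, F-β, F-γ}: shipping cost 108 + fixed 26 = 134.
All other subsets cost ≥ 124. Minimum total cost: 123.

123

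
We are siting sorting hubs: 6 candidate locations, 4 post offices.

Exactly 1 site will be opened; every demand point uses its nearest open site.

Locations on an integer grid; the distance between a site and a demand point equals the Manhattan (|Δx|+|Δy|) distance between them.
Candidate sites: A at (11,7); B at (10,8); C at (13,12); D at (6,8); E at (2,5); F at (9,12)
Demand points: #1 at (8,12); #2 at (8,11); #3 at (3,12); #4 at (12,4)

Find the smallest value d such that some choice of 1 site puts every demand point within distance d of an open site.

10

Open {C}.
  Farthest demand point is #3 at distance 10 (to C); all others are ≤ 10.
With {D} the worst case is 10.
With {B} the worst case is 11.
No size-1 selection achieves below 10.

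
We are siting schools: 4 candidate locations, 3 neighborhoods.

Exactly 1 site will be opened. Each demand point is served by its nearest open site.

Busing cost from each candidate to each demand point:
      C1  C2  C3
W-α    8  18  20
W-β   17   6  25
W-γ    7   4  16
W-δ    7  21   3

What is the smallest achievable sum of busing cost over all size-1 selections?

27

Open {W-γ}.
  C1→W-γ 7, C2→W-γ 4, C3→W-γ 16  ⇒ total 27.
Compare {W-δ}: total 31.
Compare {W-α}: total 46.
No size-1 selection does better; minimum is 27.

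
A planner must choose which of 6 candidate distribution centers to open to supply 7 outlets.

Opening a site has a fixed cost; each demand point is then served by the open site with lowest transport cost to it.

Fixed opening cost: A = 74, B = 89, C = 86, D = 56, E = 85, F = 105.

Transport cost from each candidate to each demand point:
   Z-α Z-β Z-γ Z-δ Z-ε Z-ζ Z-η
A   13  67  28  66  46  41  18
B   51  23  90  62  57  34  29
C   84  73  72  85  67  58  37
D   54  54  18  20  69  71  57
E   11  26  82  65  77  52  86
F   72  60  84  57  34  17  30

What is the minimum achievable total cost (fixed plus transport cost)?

Open {A, D}: assign each demand point to its cheapest open site.
  Z-α→A 13, Z-β→D 54, Z-γ→D 18, Z-δ→D 20, Z-ε→A 46, Z-ζ→A 41, Z-η→A 18
  transport cost 210, fixed 130 → total 340.
Compare {A}: transport cost 279 + fixed 74 = 353.
Compare {B, D}: transport cost 232 + fixed 145 = 377.
Compare {A, B}: transport cost 224 + fixed 163 = 387.
All other subsets cost ≥ 353. Minimum total cost: 340.

340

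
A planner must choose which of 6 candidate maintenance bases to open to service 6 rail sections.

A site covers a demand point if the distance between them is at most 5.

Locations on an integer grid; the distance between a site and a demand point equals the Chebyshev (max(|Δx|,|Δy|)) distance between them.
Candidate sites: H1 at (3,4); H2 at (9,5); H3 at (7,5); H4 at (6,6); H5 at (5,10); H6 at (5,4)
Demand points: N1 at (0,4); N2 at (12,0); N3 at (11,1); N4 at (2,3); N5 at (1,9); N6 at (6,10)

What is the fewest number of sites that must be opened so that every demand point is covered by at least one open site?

Coverage sets (demand points within 5 of each site):
  H1: {N1, N4, N5}
  H2: {N2, N3, N6}
  H3: {N2, N3, N4, N6}
  H4: {N3, N4, N5, N6}
  H5: {N5, N6}
  H6: {N1, N4, N5}
No single site covers all 6 demand points.
But {H1, H2} covers everything, so the minimum is 2.

2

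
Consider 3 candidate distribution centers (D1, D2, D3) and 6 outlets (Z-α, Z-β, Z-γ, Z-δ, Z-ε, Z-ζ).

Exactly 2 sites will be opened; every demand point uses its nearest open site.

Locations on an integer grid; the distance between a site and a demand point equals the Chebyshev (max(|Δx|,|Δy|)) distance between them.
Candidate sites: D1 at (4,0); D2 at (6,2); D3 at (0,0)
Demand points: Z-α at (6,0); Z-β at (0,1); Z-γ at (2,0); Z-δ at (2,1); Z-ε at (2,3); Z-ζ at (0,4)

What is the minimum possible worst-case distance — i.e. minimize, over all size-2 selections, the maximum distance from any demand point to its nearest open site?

Open {D1, D2}.
  Farthest demand point is Z-β at distance 4 (to D1); all others are ≤ 4.
With {D1, D3} the worst case is 4.
With {D2, D3} the worst case is 4.
No size-2 selection achieves below 4.

4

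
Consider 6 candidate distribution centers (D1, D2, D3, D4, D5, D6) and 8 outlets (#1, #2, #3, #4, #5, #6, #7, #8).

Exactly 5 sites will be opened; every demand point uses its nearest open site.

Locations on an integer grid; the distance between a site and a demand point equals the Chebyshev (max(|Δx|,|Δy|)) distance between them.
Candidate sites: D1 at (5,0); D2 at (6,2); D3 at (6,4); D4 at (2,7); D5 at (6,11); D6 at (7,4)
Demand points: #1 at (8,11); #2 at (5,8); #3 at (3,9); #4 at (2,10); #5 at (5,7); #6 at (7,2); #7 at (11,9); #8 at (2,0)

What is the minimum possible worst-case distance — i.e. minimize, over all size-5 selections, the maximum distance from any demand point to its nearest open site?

5

Open {D1, D2, D3, D4, D5}.
  Farthest demand point is #7 at distance 5 (to D3); all others are ≤ 5.
With {D1, D2, D3, D5, D6} the worst case is 5.
With {D1, D2, D4, D5, D6} the worst case is 5.
No size-5 selection achieves below 5.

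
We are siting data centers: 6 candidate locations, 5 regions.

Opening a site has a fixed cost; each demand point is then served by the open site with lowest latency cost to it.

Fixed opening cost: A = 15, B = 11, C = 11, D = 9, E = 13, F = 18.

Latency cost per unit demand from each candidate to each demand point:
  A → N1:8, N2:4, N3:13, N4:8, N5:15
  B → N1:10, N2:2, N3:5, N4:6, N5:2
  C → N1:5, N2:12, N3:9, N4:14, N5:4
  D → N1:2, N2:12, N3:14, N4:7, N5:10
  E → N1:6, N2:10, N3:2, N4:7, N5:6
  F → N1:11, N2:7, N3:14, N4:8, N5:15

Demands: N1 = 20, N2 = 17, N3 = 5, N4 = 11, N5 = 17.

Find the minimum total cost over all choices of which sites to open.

Open {B, D, E}: assign each demand point to its cheapest open site.
  N1→D 20×2=40, N2→B 17×2=34, N3→E 5×2=10, N4→B 11×6=66, N5→B 17×2=34
  latency cost 184, fixed 33 → total 217.
Compare {B, D}: latency cost 199 + fixed 20 = 219.
Compare {B, C, D, E}: latency cost 184 + fixed 44 = 228.
Compare {B, C, D}: latency cost 199 + fixed 31 = 230.
All other subsets cost ≥ 219. Minimum total cost: 217.

217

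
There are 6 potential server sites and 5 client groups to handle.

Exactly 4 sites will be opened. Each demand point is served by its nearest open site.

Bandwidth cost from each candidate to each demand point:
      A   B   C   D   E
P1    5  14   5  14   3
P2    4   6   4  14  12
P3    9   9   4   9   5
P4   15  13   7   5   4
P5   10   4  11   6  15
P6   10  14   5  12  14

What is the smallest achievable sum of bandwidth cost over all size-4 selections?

Open {P1, P2, P4, P5}.
  A→P2 4, B→P5 4, C→P2 4, D→P4 5, E→P1 3  ⇒ total 20.
Compare {P1, P2, P3, P5}: total 21.
Compare {P1, P2, P5, P6}: total 21.
No size-4 selection does better; minimum is 20.

20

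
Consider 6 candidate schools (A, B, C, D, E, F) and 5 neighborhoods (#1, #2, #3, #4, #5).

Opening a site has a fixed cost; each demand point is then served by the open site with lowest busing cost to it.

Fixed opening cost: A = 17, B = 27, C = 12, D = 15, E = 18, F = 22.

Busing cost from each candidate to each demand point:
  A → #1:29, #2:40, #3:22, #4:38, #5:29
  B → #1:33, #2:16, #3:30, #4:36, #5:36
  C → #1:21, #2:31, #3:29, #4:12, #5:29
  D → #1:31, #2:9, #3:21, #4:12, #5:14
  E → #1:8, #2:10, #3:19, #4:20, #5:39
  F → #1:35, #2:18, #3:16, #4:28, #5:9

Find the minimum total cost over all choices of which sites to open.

Open {D, E}: assign each demand point to its cheapest open site.
  #1→E 8, #2→D 9, #3→E 19, #4→D 12, #5→D 14
  busing cost 62, fixed 33 → total 95.
Compare {D}: busing cost 87 + fixed 15 = 102.
Compare {E, F}: busing cost 63 + fixed 40 = 103.
Compare {C, D}: busing cost 77 + fixed 27 = 104.
All other subsets cost ≥ 102. Minimum total cost: 95.

95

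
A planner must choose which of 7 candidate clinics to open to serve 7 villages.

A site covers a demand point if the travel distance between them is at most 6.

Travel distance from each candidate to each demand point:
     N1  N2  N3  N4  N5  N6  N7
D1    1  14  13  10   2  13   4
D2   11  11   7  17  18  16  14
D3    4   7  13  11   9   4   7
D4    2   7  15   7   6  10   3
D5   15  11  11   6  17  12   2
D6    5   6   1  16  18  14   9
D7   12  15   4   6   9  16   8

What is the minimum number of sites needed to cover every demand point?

Coverage sets (demand points within 6 of each site):
  D1: {N1, N5, N7}
  D2: {}
  D3: {N1, N6}
  D4: {N1, N5, N7}
  D5: {N4, N7}
  D6: {N1, N2, N3}
  D7: {N3, N4}
No 3 sites suffice: every size-3 union leaves at least one demand point uncovered.
But {D1, D3, D5, D6} covers everything, so the minimum is 4.

4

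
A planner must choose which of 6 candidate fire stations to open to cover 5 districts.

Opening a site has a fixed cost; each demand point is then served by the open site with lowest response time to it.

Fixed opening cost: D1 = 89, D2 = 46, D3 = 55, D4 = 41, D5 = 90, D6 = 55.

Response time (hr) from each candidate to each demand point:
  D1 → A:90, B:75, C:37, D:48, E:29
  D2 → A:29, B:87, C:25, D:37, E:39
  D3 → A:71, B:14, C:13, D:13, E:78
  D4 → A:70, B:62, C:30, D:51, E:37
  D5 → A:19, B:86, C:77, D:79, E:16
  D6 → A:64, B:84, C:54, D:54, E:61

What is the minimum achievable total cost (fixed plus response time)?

209

Open {D2, D3}: assign each demand point to its cheapest open site.
  A→D2 29, B→D3 14, C→D3 13, D→D3 13, E→D2 39
  response time 108, fixed 101 → total 209.
Compare {D3, D5}: response time 75 + fixed 145 = 220.
Compare {D3, D4}: response time 147 + fixed 96 = 243.
Compare {D3}: response time 189 + fixed 55 = 244.
All other subsets cost ≥ 220. Minimum total cost: 209.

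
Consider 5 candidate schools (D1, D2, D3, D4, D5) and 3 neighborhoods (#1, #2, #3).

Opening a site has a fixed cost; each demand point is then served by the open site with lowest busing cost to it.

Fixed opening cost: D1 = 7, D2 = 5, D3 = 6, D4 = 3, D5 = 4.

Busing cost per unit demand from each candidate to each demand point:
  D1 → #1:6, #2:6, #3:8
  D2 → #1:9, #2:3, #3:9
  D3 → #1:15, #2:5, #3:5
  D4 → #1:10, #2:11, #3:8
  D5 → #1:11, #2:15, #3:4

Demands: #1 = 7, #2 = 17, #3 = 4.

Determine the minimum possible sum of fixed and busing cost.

125

Open {D1, D2, D5}: assign each demand point to its cheapest open site.
  #1→D1 7×6=42, #2→D2 17×3=51, #3→D5 4×4=16
  busing cost 109, fixed 16 → total 125.
Compare {D1, D2, D4, D5}: busing cost 109 + fixed 19 = 128.
Compare {D1, D2, D3}: busing cost 113 + fixed 18 = 131.
Compare {D1, D2, D3, D5}: busing cost 109 + fixed 22 = 131.
All other subsets cost ≥ 128. Minimum total cost: 125.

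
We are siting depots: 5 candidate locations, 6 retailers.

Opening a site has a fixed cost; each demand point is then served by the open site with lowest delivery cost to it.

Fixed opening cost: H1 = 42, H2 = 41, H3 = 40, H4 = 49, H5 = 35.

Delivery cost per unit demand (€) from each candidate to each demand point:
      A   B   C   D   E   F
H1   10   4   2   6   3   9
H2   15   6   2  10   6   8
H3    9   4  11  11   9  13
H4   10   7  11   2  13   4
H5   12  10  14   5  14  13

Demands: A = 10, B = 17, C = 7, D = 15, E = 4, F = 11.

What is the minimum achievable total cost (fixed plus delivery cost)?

Open {H1, H4}: assign each demand point to its cheapest open site.
  A→H1 10×10=100, B→H1 17×4=68, C→H1 7×2=14, D→H4 15×2=30, E→H1 4×3=12, F→H4 11×4=44
  delivery cost 268, fixed 91 → total 359.
Compare {H1, H3, H4}: delivery cost 258 + fixed 131 = 389.
Compare {H1, H4, H5}: delivery cost 268 + fixed 126 = 394.
Compare {H1, H2, H4}: delivery cost 268 + fixed 132 = 400.
All other subsets cost ≥ 389. Minimum total cost: 359.

359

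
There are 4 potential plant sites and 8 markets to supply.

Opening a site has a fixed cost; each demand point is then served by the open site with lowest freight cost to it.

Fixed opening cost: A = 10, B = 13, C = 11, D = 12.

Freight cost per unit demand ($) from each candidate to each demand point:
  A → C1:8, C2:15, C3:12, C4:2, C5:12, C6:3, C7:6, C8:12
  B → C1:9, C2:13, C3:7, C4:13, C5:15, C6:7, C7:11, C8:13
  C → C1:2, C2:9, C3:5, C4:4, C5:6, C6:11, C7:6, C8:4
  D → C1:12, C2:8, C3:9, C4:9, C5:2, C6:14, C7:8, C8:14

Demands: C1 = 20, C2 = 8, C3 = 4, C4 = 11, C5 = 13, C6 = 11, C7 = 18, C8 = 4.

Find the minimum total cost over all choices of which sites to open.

Open {A, C, D}: assign each demand point to its cheapest open site.
  C1→C 20×2=40, C2→D 8×8=64, C3→C 4×5=20, C4→A 11×2=22, C5→D 13×2=26, C6→A 11×3=33, C7→A 18×6=108, C8→C 4×4=16
  freight cost 329, fixed 33 → total 362.
Compare {A, B, C, D}: freight cost 329 + fixed 46 = 375.
Compare {A, C}: freight cost 389 + fixed 21 = 410.
Compare {A, B, C}: freight cost 389 + fixed 34 = 423.
All other subsets cost ≥ 375. Minimum total cost: 362.

362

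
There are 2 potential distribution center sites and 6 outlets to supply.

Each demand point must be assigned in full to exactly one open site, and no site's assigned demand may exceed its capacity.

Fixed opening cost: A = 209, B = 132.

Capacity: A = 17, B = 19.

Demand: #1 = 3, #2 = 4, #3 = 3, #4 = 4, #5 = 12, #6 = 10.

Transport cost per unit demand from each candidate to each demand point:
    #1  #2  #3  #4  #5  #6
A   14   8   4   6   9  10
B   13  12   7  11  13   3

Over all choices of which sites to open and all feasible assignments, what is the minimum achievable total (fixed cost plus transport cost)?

720

Open {A, B}; cheapest assignment that respects the capacities:
  A (cap 17, load 17): #3, #4, #6 — cost 3×4 + 4×6 + 10×10 = 136
  B (cap 19, load 19): #1, #2, #5 — cost 3×13 + 4×12 + 12×13 = 243
  Shipping 379, fixed 341 → total 720.
  Any other capacity-feasible assignment to {A, B} ships for at least 379.
Total demand is 36 and no other set of sites has combined capacity ≥ 36, so {A, B} is the only feasible choice of open sites. Minimum: 720.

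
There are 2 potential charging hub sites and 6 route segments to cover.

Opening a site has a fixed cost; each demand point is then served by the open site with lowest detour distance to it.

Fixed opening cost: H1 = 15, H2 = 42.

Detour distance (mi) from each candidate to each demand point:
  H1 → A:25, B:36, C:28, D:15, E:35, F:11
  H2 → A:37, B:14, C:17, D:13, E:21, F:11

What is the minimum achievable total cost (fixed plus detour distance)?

Open {H2}: assign each demand point to its cheapest open site.
  A→H2 37, B→H2 14, C→H2 17, D→H2 13, E→H2 21, F→H2 11
  detour distance 113, fixed 42 → total 155.
Compare {H1, H2}: detour distance 101 + fixed 57 = 158.
Compare {H1}: detour distance 150 + fixed 15 = 165.

155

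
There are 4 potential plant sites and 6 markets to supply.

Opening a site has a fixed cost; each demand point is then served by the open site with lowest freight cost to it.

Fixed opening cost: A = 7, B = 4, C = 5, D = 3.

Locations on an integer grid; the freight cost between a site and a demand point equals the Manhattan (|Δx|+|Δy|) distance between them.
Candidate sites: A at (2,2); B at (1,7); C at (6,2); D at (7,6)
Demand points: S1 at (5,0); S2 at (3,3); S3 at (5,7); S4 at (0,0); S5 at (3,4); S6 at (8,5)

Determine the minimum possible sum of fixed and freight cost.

Open {A, D}: assign each demand point to its cheapest open site.
  S1→A 5, S2→A 2, S3→D 3, S4→A 4, S5→A 3, S6→D 2
  freight cost 19, fixed 10 → total 29.
Compare {A, C, D}: freight cost 17 + fixed 15 = 32.
Compare {C, D}: freight cost 25 + fixed 8 = 33.
Compare {A, B, D}: freight cost 19 + fixed 14 = 33.
All other subsets cost ≥ 32. Minimum total cost: 29.

29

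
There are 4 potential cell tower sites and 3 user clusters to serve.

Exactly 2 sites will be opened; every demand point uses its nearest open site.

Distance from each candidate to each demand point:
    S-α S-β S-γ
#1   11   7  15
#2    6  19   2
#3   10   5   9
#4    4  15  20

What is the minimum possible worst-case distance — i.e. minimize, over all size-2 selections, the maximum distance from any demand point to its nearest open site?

Open {#2, #3}.
  Farthest demand point is S-α at distance 6 (to #2); all others are ≤ 6.
With {#1, #2} the worst case is 7.
With {#3, #4} the worst case is 9.
No size-2 selection achieves below 6.

6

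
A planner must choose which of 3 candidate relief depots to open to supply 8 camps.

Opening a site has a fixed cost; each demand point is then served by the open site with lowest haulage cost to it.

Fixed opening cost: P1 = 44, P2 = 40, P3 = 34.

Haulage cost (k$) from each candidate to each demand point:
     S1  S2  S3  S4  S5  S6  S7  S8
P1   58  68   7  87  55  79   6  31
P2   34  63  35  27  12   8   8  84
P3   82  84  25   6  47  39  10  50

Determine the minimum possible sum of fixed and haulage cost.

272

Open {P1, P2}: assign each demand point to its cheapest open site.
  S1→P2 34, S2→P2 63, S3→P1 7, S4→P2 27, S5→P2 12, S6→P2 8, S7→P1 6, S8→P1 31
  haulage cost 188, fixed 84 → total 272.
Compare {P2, P3}: haulage cost 206 + fixed 74 = 280.
Compare {P1, P2, P3}: haulage cost 167 + fixed 118 = 285.
Compare {P2}: haulage cost 271 + fixed 40 = 311.
All other subsets cost ≥ 280. Minimum total cost: 272.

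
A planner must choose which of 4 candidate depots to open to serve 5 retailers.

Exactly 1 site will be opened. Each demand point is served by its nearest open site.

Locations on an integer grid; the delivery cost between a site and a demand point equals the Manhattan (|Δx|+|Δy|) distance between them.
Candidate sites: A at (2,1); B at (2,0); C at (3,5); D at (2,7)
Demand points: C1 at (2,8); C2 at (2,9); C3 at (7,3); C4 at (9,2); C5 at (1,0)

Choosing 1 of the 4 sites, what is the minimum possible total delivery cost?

Open {C}.
  C1→C 4, C2→C 5, C3→C 6, C4→C 9, C5→C 7  ⇒ total 31.
Compare {A}: total 32.
Compare {D}: total 32.
No size-1 selection does better; minimum is 31.

31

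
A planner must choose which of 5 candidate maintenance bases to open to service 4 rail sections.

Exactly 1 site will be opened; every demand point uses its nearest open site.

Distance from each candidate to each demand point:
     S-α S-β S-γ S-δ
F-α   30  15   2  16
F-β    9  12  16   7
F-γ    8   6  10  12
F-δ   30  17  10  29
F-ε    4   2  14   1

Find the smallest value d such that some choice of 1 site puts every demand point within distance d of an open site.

Open {F-γ}.
  Farthest demand point is S-δ at distance 12 (to F-γ); all others are ≤ 12.
With {F-ε} the worst case is 14.
With {F-β} the worst case is 16.
No size-1 selection achieves below 12.

12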